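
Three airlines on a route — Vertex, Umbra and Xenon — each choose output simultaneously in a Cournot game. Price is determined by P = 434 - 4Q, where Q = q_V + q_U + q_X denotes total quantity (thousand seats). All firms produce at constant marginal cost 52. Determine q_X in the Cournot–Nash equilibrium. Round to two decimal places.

23.88

Each firm earns π_i = (434 - 4Q)q_i - 52q_i.
First-order condition (treating rivals' output as given): 382 - 8q_i - 4·Σ_{j≠i} q_j = 0.
By symmetry each firm produces the same amount; substituting Σ_{j≠i} q_j = 2q_i yields q_i = 382/16 = 191/8.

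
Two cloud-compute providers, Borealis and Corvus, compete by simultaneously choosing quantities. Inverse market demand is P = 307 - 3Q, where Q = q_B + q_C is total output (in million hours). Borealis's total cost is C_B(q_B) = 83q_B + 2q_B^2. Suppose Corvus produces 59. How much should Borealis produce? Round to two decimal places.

With the rival's output fixed at 59, Borealis's profit is π_B = (307 - 3·59 - 3q_B)q_B - (83q_B + 2q_B²) = (130 - 3q_B)q_B - (83q_B + 2q_B²).
∂π_B/∂q_B = 47 - 10q_B = 0, so q_B = 47/10.

4.70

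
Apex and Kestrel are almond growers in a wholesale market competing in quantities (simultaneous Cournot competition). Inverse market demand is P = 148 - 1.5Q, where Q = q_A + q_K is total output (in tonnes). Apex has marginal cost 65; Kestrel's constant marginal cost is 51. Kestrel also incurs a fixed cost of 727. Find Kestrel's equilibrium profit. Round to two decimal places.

185.67

Apex's profit: π_A = (148 - 1.5Q)q_A - (65q_A). Setting ∂π_A/∂q_A = 0: 83 - 3q_A - (3/2)(q_K) = 0.
Kestrel's first-order condition: 97 - 3q_K - (3/2)(q_A) = 0.
Best responses: q_A = (83 - (3/2)q_K)/3, q_K = (97 - (3/2)q_A)/3.
Solving the pair: q_A = 46/3, q_K = 74/3.
Price P = 148 - (3/2)·40 = 88.
Kestrel's profit: (88 - 51)·(74/3) - 727 = 557/3.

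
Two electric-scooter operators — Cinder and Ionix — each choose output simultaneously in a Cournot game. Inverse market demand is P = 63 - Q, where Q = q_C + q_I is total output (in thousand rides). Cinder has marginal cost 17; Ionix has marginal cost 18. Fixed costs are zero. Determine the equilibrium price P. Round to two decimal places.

Cinder's profit: π_C = (63 - Q)q_C - (17q_C). Setting ∂π_C/∂q_C = 0: 46 - 2q_C - (q_I) = 0.
Ionix's profit: π_I = (63 - Q)q_I - (18q_I). Setting ∂π_I/∂q_I = 0: 45 - 2q_I - (q_C) = 0.
Best responses: q_C = (46 - q_I)/2, q_I = (45 - q_C)/2.
Solving the pair: q_C = 47/3, q_I = 44/3.
Total output Q = 91/3, so price P = 63 - 91/3 = 98/3.

32.67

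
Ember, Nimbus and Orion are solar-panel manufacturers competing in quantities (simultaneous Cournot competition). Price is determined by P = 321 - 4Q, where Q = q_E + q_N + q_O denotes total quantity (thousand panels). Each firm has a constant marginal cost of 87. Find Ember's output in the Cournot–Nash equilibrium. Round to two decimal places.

A representative firm's profit is π_i = q_i(321 - 4Q) - 87q_i.
First-order condition (treating rivals' output as given): 234 - 8q_i - 4·Σ_{j≠i} q_j = 0.
By symmetry each firm produces the same amount; substituting Σ_{j≠i} q_j = 2q_i yields q_i = 234/16 = 117/8.

14.63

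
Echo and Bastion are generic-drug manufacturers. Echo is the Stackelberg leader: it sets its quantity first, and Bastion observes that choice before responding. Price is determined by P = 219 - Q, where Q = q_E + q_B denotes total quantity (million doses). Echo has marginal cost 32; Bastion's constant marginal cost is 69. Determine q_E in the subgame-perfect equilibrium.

112

The follower Bastion best-responds to any q_E: π_B = (219 - Q)q_B - 69q_B.
∂π_B/∂q_B = 150 - q_E - 2q_B = 0 gives the reaction function q_B = (150 - q_E)/2.
The leader anticipates this reaction. Substituting into P = 219 - Q gives P = 144 - (1/2)q_E, so π_E = (144 - (1/2)q_E)q_E - 32q_E.
The leader's first-order condition 112 - q_E = 0 yields q_E = 112.
Then q_B = (150 - 112)/2 = 19.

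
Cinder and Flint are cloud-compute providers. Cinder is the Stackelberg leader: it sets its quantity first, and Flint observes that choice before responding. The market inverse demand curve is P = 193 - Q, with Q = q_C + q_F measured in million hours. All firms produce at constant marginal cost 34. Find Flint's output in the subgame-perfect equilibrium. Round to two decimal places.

The follower Flint best-responds to any q_C: π_F = (193 - Q)q_F - 34q_F.
Follower FOC: 159 - q_C - 2q_F = 0, so q_F(q_C) = (159 - q_C)/2.
The leader anticipates this reaction. Substituting into P = 193 - Q gives P = 227/2 - (1/2)q_C, so π_C = (227/2 - (1/2)q_C)q_C - 34q_C.
Leader FOC: 159/2 - q_C = 0, so q_C = 159/2.
Then q_F = (159 - 159/2)/2 = 159/4.

39.75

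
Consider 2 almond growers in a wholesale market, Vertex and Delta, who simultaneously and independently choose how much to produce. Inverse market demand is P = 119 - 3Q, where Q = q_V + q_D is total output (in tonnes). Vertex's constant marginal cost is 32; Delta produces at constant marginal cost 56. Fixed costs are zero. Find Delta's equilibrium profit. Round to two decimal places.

56.33

Vertex's profit: π_V = (119 - 3Q)q_V - (32q_V). Setting ∂π_V/∂q_V = 0: 87 - 6q_V - 3(q_D) = 0.
Delta's first-order condition: 63 - 6q_D - 3(q_V) = 0.
So q_V = (87 - 3q_D)/6 and q_D = (63 - 3q_V)/6.
Solving the pair: q_V = 37/3, q_D = 13/3.
Price P = 119 - 3·(50/3) = 69.
Delta's profit: (69 - 56)·(13/3) = 169/3.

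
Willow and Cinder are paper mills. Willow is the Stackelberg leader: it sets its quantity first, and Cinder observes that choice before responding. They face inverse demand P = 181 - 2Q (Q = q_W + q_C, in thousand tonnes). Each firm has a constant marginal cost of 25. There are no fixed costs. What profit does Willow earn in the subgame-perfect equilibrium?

1521

The follower Cinder best-responds to any q_W: π_C = (181 - 2Q)q_C - 25q_C.
Follower FOC: 156 - 2q_W - 4q_C = 0, so q_C(q_W) = (156 - 2q_W)/4.
The leader anticipates this reaction. Substituting into P = 181 - 2Q gives P = 103 - q_W, so π_W = (103 - q_W)q_W - 25q_W.
Leader FOC: 78 - 2q_W = 0, so q_W = 39.
Then q_C = (156 - 2·39)/4 = 39/2.
Price P = 181 - 2·(117/2) = 64.
Willow's profit: (64 - 25)·39 = 1521.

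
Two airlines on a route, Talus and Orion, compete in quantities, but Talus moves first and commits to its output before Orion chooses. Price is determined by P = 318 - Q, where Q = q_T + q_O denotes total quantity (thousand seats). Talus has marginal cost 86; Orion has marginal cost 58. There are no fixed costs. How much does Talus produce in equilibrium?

102

Solve by backward induction. Given q_T, the follower Orion maximises π_O = (318 - q_T - q_O)q_O - 58q_O.
Follower FOC: 260 - q_T - 2q_O = 0, so q_O(q_T) = (260 - q_T)/2.
The leader anticipates this reaction. Substituting into P = 318 - Q gives P = 188 - (1/2)q_T, so π_T = (188 - (1/2)q_T)q_T - 86q_T.
Maximising: ∂π_T/∂q_T = 102 - q_T = 0, giving q_T = 102.
Then q_O = (260 - 102)/2 = 79.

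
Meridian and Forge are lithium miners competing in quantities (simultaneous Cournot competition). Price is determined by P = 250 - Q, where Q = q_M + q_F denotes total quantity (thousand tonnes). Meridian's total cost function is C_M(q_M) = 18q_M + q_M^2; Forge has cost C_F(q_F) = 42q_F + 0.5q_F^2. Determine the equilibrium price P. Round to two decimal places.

Meridian's profit: π_M = (250 - Q)q_M - (18q_M + q_M²). Setting ∂π_M/∂q_M = 0: 232 - 4q_M - (q_F) = 0.
Forge's first-order condition: 208 - 3q_F - (q_M) = 0.
Rearranging gives the reaction functions q_M = (232 - q_F)/4 and q_F = (208 - q_M)/3.
Substituting one into the other gives q_M = 488/11 and q_F = 600/11.
Total output Q = 1088/11, so price P = 250 - 1088/11 = 1662/11.

151.09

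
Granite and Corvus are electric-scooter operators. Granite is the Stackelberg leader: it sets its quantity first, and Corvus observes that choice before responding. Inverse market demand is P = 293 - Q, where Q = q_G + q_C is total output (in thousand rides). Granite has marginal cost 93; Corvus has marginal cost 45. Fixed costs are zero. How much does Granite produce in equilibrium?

76

The follower Corvus best-responds to any q_G: π_C = (293 - Q)q_C - 45q_C.
∂π_C/∂q_C = 248 - q_G - 2q_C = 0 gives the reaction function q_C = (248 - q_G)/2.
The leader anticipates this reaction. Substituting into P = 293 - Q gives P = 169 - (1/2)q_G, so π_G = (169 - (1/2)q_G)q_G - 93q_G.
Maximising: ∂π_G/∂q_G = 76 - q_G = 0, giving q_G = 76.
Then q_C = (248 - 76)/2 = 86.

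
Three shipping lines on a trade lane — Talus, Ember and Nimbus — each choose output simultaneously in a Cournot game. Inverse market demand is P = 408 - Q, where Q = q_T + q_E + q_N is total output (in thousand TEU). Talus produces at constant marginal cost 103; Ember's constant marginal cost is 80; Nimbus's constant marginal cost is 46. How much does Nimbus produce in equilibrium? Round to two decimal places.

113.25

Talus's profit: π_T = (408 - Q)q_T - (103q_T). Setting ∂π_T/∂q_T = 0: 305 - 2q_T - (q_E + q_N) = 0.
Ember's profit: π_E = (408 - Q)q_E - (80q_E). Setting ∂π_E/∂q_E = 0: 328 - 2q_E - (q_T + q_N) = 0.
Nimbus's first-order condition: 362 - 2q_N - (q_T + q_E) = 0.
Adding the 3 conditions: 995 − 2Q − 2Q = 0, i.e. Q = 995/4.
Back-substituting: q_T = (305 − 995/4) = 225/4, q_E = (328 − 995/4) = 317/4, q_N = (362 − 995/4) = 453/4.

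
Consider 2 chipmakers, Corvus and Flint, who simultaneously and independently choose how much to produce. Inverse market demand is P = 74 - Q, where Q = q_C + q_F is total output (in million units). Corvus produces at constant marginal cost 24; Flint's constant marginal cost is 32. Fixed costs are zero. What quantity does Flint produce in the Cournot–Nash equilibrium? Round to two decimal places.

Corvus's profit: π_C = (74 - Q)q_C - (24q_C). Setting ∂π_C/∂q_C = 0: 50 - 2q_C - (q_F) = 0.
Flint's profit: π_F = (74 - Q)q_F - (32q_F). Setting ∂π_F/∂q_F = 0: 42 - 2q_F - (q_C) = 0.
Best responses: q_C = (50 - q_F)/2, q_F = (42 - q_C)/2.
Solving the pair: q_C = 58/3, q_F = 34/3.

11.33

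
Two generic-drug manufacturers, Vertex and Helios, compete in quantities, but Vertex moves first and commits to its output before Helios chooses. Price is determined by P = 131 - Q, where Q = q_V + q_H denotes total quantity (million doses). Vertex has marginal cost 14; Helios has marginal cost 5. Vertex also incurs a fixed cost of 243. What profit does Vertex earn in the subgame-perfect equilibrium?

Solve by backward induction. Given q_V, the follower Helios maximises π_H = (131 - q_V - q_H)q_H - 5q_H.
∂π_H/∂q_H = 126 - q_V - 2q_H = 0 gives the reaction function q_H = (126 - q_V)/2.
Vertex substitutes q_H(q_V) into its own profit: π_V = q_V(131 - q_V - (126 - q_V)/2) - 14q_V = (68 - (1/2)q_V)q_V - 14q_V.
The leader's first-order condition 54 - q_V = 0 yields q_V = 54.
Then q_H = (126 - 54)/2 = 36.
Price P = 131 - 90 = 41.
Vertex's profit: (41 - 14)·54 - 243 = 1215.

1215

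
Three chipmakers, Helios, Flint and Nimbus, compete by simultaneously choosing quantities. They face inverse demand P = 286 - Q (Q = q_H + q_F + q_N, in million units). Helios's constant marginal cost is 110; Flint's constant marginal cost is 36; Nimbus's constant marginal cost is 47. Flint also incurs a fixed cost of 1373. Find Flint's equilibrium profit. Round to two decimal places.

5641.06

Helios's profit: π_H = (286 - Q)q_H - (110q_H). Setting ∂π_H/∂q_H = 0: 176 - 2q_H - (q_F + q_N) = 0.
Flint's first-order condition: 250 - 2q_F - (q_H + q_N) = 0.
Nimbus's first-order condition: 239 - 2q_N - (q_H + q_F) = 0.
Adding the 3 conditions: 665 − 2Q − 2Q = 0, i.e. Q = 665/4.
Back-substituting: q_H = (176 − 665/4) = 39/4, q_F = (250 − 665/4) = 335/4, q_N = (239 − 665/4) = 291/4.
Price P = 286 - 665/4 = 479/4.
Flint's profit: (479/4 - 36)·(335/4) - 1373 = 5641.0625.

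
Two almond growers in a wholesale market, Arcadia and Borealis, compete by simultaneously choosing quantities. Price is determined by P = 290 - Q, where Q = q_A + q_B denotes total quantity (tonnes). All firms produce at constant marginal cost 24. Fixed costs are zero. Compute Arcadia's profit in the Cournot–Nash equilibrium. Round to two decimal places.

7861.78

Each firm earns π_i = (290 - Q)q_i - 24q_i.
First-order condition (treating rivals' output as given): 266 - 2q_i - q_j = 0.
With identical firms every q_j equals q_i, so q_j = q_i and 266 = 3q_i, giving q_i = 266/3.
Price P = 290 - 532/3 = 338/3.
Arcadia's profit: (338/3 - 24)·(266/3) = 7861.7778.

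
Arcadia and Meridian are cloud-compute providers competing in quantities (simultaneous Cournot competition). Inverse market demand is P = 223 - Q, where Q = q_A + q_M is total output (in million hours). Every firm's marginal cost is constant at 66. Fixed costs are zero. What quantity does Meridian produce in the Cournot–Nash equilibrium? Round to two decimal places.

Each firm earns π_i = (223 - Q)q_i - 66q_i.
Setting ∂π_i/∂q_i = 0 with rivals' quantities fixed: 157 - 2q_i - q_j = 0.
With identical firms every q_j equals q_i, so q_j = q_i and 157 = 3q_i, giving q_i = 157/3.

52.33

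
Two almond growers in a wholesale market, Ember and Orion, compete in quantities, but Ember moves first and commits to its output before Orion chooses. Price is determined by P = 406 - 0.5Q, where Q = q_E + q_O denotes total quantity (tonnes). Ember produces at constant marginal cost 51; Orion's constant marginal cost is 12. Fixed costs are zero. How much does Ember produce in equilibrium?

The follower Orion best-responds to any q_E: π_O = (406 - 0.5Q)q_O - 12q_O.
∂π_O/∂q_O = 394 - (1/2)q_E - q_O = 0 gives the reaction function q_O = (394 - (1/2)q_E).
The leader anticipates this reaction. Substituting into P = 406 - 0.5Q gives P = 209 - (1/4)q_E, so π_E = (209 - (1/4)q_E)q_E - 51q_E.
Leader FOC: 158 - (1/2)q_E = 0, so q_E = 316.
Then q_O = (394 - (1/2)·316) = 236.

316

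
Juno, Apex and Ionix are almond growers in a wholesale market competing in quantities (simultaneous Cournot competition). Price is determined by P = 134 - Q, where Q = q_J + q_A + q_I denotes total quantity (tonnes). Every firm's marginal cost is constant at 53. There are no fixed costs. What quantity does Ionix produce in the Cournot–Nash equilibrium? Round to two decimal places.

Each firm earns π_i = (134 - Q)q_i - 53q_i.
Setting ∂π_i/∂q_i = 0 with rivals' quantities fixed: 81 - 2q_i - Σ_{j≠i} q_j = 0.
With identical firms every q_j equals q_i, so Σ_{j≠i} q_j = 2q_i and 81 = 4q_i, giving q_i = 81/4.

20.25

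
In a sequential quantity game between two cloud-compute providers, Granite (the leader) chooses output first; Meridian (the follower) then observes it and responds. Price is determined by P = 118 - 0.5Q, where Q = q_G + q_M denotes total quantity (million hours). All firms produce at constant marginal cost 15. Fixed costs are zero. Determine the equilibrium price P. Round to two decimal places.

The follower Meridian best-responds to any q_G: π_M = (118 - 0.5Q)q_M - 15q_M.
Setting the follower's marginal profit to zero, 103 - (1/2)q_G - q_M = 0, i.e. q_M = (103 - (1/2)q_G).
Granite substitutes q_M(q_G) into its own profit: π_G = q_G(118 - (1/2)q_G - (103 - (1/2)q_G)/2) - 15q_G = (133/2 - (1/4)q_G)q_G - 15q_G.
The leader's first-order condition 103/2 - (1/2)q_G = 0 yields q_G = 103.
Then q_M = (103 - (1/2)·103) = 103/2.
Total output Q = 309/2, so price P = 118 - (1/2)·(309/2) = 163/4.

40.75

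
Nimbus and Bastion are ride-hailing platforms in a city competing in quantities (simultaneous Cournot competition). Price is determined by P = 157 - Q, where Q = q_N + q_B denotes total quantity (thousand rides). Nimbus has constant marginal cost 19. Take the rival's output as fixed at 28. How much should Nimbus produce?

55

With the rival's output fixed at 28, Nimbus's profit is π_N = (157 - 28 - q_N)q_N - (19q_N) = (129 - q_N)q_N - (19q_N).
∂π_N/∂q_N = 110 - 2q_N = 0, so q_N = 55.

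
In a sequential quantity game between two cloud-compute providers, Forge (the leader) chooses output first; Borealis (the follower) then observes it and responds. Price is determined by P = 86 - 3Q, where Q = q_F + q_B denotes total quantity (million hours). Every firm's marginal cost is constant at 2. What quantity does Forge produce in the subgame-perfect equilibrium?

14

The follower Borealis best-responds to any q_F: π_B = (86 - 3Q)q_B - 2q_B.
Setting the follower's marginal profit to zero, 84 - 3q_F - 6q_B = 0, i.e. q_B = (84 - 3q_F)/6.
The leader anticipates this reaction. Substituting into P = 86 - 3Q gives P = 44 - (3/2)q_F, so π_F = (44 - (3/2)q_F)q_F - 2q_F.
Leader FOC: 42 - 3q_F = 0, so q_F = 14.
Then q_B = (84 - 3·14)/6 = 7.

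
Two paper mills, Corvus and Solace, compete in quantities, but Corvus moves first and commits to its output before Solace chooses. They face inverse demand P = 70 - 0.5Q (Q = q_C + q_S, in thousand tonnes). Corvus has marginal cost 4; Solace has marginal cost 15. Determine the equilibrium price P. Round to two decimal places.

23.25

Solve by backward induction. Given q_C, the follower Solace maximises π_S = (70 - (1/2)q_C - (1/2)q_S)q_S - 15q_S.
Follower FOC: 55 - (1/2)q_C - q_S = 0, so q_S(q_C) = (55 - (1/2)q_C).
Corvus substitutes q_S(q_C) into its own profit: π_C = q_C(70 - (1/2)q_C - (55 - (1/2)q_C)/2) - 4q_C = (85/2 - (1/4)q_C)q_C - 4q_C.
Maximising: ∂π_C/∂q_C = 77/2 - (1/2)q_C = 0, giving q_C = 77.
Then q_S = (55 - (1/2)·77) = 33/2.
Total output Q = 187/2, so price P = 70 - (1/2)·(187/2) = 93/4.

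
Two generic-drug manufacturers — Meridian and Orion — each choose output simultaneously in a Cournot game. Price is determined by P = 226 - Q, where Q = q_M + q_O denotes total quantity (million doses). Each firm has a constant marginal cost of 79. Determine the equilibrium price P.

A representative firm's profit is π_i = q_i(226 - Q) - 79q_i.
First-order condition (treating rivals' output as given): 147 - 2q_i - q_j = 0.
By symmetry each firm produces the same amount; substituting q_j = q_i yields q_i = 147/3 = 49.
Total output Q = 98, so price P = 226 - 98 = 128.

128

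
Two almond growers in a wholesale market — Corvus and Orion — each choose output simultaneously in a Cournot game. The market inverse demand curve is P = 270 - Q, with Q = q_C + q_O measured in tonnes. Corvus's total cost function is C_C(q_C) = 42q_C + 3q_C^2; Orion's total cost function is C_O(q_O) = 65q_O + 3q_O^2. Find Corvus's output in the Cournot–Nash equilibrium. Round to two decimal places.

Corvus's profit: π_C = (270 - Q)q_C - (42q_C + 3q_C²). Setting ∂π_C/∂q_C = 0: 228 - 8q_C - (q_O) = 0.
Orion's profit: π_O = (270 - Q)q_O - (65q_O + 3q_O²). Setting ∂π_O/∂q_O = 0: 205 - 8q_O - (q_C) = 0.
Best responses: q_C = (228 - q_O)/8, q_O = (205 - q_C)/8.
Substituting one into the other gives q_C = 1619/63 and q_O = 1412/63.

25.70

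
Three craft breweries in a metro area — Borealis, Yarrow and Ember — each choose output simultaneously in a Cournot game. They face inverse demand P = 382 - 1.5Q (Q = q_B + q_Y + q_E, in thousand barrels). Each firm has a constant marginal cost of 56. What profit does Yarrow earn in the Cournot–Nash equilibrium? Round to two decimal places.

A representative firm's profit is π_i = q_i(382 - 1.5Q) - 56q_i.
Setting ∂π_i/∂q_i = 0 with rivals' quantities fixed: 326 - 3q_i - (3/2)·Σ_{j≠i} q_j = 0.
By symmetry each firm produces the same amount; substituting Σ_{j≠i} q_j = 2q_i yields q_i = 326/6 = 163/3.
Price P = 382 - (3/2)·163 = 275/2.
Yarrow's profit: (275/2 - 56)·(163/3) = 4428.1667.

4428.17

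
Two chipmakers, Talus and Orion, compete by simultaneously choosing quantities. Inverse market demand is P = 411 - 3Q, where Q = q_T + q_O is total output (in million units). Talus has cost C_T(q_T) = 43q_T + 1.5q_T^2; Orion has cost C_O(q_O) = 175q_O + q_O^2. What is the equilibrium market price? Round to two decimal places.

Talus's profit: π_T = (411 - 3Q)q_T - (43q_T + (3/2)q_T²). Setting ∂π_T/∂q_T = 0: 368 - 9q_T - 3(q_O) = 0.
Orion's profit: π_O = (411 - 3Q)q_O - (175q_O + q_O²). Setting ∂π_O/∂q_O = 0: 236 - 8q_O - 3(q_T) = 0.
Rearranging gives the reaction functions q_T = (368 - 3q_O)/9 and q_O = (236 - 3q_T)/8.
Substituting one into the other gives q_T = 35.4921 and q_O = 340/21.
Total output Q = 51.6825, so price P = 411 - 3·51.6825 = 255.9524.

255.95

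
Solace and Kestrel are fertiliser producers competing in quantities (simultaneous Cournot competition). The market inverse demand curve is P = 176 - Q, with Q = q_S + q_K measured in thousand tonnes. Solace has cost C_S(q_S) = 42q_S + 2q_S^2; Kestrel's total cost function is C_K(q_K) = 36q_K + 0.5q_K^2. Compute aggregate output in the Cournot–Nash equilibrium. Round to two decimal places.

Solace's profit: π_S = (176 - Q)q_S - (42q_S + 2q_S²). Setting ∂π_S/∂q_S = 0: 134 - 6q_S - (q_K) = 0.
Kestrel's first-order condition: 140 - 3q_K - (q_S) = 0.
Rearranging gives the reaction functions q_S = (134 - q_K)/6 and q_K = (140 - q_S)/3.
Solving the pair: q_S = 262/17, q_K = 706/17.
Total output Q = 262/17 + 706/17 = 968/17.

56.94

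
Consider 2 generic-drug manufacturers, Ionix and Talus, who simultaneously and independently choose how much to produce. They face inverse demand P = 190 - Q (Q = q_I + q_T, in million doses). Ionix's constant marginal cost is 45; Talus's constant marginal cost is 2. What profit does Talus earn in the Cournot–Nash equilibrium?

Ionix's profit: π_I = (190 - Q)q_I - (45q_I). Setting ∂π_I/∂q_I = 0: 145 - 2q_I - (q_T) = 0.
Talus's profit: π_T = (190 - Q)q_T - (2q_T). Setting ∂π_T/∂q_T = 0: 188 - 2q_T - (q_I) = 0.
Best responses: q_I = (145 - q_T)/2, q_T = (188 - q_I)/2.
Solving the pair: q_I = 34, q_T = 77.
Price P = 190 - 111 = 79.
Talus's profit: (79 - 2)·77 = 5929.

5929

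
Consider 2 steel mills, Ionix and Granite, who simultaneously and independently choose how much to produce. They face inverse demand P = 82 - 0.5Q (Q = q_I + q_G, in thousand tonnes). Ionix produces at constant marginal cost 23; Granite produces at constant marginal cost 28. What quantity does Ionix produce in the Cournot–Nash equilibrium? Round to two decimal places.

Ionix's profit: π_I = (82 - 0.5Q)q_I - (23q_I). Setting ∂π_I/∂q_I = 0: 59 - q_I - (1/2)(q_G) = 0.
Granite's first-order condition: 54 - q_G - (1/2)(q_I) = 0.
Rearranging gives the reaction functions q_I = (59 - (1/2)q_G) and q_G = (54 - (1/2)q_I).
Substituting one into the other gives q_I = 128/3 and q_G = 98/3.

42.67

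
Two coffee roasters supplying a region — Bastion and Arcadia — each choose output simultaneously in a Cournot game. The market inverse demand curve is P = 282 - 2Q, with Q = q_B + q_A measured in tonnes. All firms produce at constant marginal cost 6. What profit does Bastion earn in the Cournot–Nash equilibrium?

4232

A representative firm's profit is π_i = q_i(282 - 2Q) - 6q_i.
First-order condition (treating rivals' output as given): 276 - 4q_i - 2q_j = 0.
By symmetry each firm produces the same amount; substituting q_j = q_i yields q_i = 276/6 = 46.
Price P = 282 - 2·92 = 98.
Bastion's profit: (98 - 6)·46 = 4232.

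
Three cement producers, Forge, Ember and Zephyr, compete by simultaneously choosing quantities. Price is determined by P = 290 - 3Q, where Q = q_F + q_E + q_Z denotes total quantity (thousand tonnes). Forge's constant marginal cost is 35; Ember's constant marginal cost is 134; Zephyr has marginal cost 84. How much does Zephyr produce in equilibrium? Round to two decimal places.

Forge's profit: π_F = (290 - 3Q)q_F - (35q_F). Setting ∂π_F/∂q_F = 0: 255 - 6q_F - 3(q_E + q_Z) = 0.
Ember's profit: π_E = (290 - 3Q)q_E - (134q_E). Setting ∂π_E/∂q_E = 0: 156 - 6q_E - 3(q_F + q_Z) = 0.
Zephyr's first-order condition: 206 - 6q_Z - 3(q_F + q_E) = 0.
Adding the 3 first-order conditions: 617 − 12Q = 0, so Q = 617/12.
Back-substituting: q_F = (255 − 617/4)/3 = 403/12, q_E = (156 − 617/4)/3 = 7/12, q_Z = (206 − 617/4)/3 = 69/4.

17.25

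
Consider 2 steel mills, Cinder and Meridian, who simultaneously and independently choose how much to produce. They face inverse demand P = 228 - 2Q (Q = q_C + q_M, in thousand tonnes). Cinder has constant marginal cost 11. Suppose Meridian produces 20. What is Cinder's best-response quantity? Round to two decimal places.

44.25

With the rival's output fixed at 20, Cinder's profit is π_C = (228 - 2·20 - 2q_C)q_C - (11q_C) = (188 - 2q_C)q_C - (11q_C).
∂π_C/∂q_C = 177 - 4q_C = 0, so q_C = 177/4.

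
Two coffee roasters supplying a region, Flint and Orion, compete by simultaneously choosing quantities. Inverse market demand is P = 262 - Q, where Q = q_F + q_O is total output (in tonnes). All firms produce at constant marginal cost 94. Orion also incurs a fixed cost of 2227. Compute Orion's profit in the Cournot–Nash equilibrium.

909

A representative firm's profit is π_i = q_i(262 - Q) - 94q_i.
First-order condition (treating rivals' output as given): 168 - 2q_i - q_j = 0.
With identical firms every q_j equals q_i, so q_j = q_i and 168 = 3q_i, giving q_i = 56.
Price P = 262 - 112 = 150.
Orion's profit: (150 - 94)·56 - 2227 = 909.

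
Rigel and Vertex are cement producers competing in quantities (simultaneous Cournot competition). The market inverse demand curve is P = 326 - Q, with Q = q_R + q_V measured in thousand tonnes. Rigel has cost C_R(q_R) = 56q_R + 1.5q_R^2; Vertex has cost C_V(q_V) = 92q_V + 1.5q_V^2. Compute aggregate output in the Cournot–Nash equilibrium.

84

Rigel's profit: π_R = (326 - Q)q_R - (56q_R + (3/2)q_R²). Setting ∂π_R/∂q_R = 0: 270 - 5q_R - (q_V) = 0.
Vertex's first-order condition: 234 - 5q_V - (q_R) = 0.
Rearranging gives the reaction functions q_R = (270 - q_V)/5 and q_V = (234 - q_R)/5.
Substituting one into the other gives q_R = 93/2 and q_V = 75/2.
Total output Q = 93/2 + 75/2 = 84.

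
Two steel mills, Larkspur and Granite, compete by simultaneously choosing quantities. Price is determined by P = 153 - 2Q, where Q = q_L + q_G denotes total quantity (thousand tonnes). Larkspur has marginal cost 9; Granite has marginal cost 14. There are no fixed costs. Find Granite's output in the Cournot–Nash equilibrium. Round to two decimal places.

Larkspur's profit: π_L = (153 - 2Q)q_L - (9q_L). Setting ∂π_L/∂q_L = 0: 144 - 4q_L - 2(q_G) = 0.
Granite's profit: π_G = (153 - 2Q)q_G - (14q_G). Setting ∂π_G/∂q_G = 0: 139 - 4q_G - 2(q_L) = 0.
Best responses: q_L = (144 - 2q_G)/4, q_G = (139 - 2q_L)/4.
Solving the pair: q_L = 149/6, q_G = 67/3.

22.33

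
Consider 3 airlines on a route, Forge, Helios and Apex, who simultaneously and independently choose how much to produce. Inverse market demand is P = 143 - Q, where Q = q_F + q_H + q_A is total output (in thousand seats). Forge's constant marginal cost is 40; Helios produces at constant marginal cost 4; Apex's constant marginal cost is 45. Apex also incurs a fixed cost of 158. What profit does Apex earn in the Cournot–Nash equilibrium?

Forge's profit: π_F = (143 - Q)q_F - (40q_F). Setting ∂π_F/∂q_F = 0: 103 - 2q_F - (q_H + q_A) = 0.
Helios's profit: π_H = (143 - Q)q_H - (4q_H). Setting ∂π_H/∂q_H = 0: 139 - 2q_H - (q_F + q_A) = 0.
Apex's profit: π_A = (143 - Q)q_A - (45q_A). Setting ∂π_A/∂q_A = 0: 98 - 2q_A - (q_F + q_H) = 0.
Summing all 3 equations gives 340 − 4Q = 0, hence Q = 85.
Back-substituting: q_F = (103 − 85) = 18, q_H = (139 − 85) = 54, q_A = (98 − 85) = 13.
Price P = 143 - 85 = 58.
Apex's profit: (58 - 45)·13 - 158 = 11.

11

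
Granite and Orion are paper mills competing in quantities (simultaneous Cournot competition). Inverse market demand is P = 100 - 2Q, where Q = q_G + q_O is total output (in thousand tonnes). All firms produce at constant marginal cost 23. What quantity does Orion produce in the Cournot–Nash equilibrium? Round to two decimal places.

A representative firm's profit is π_i = q_i(100 - 2Q) - 23q_i.
Setting ∂π_i/∂q_i = 0 with rivals' quantities fixed: 77 - 4q_i - 2q_j = 0.
By symmetry each firm produces the same amount; substituting q_j = q_i yields q_i = 77/6.

12.83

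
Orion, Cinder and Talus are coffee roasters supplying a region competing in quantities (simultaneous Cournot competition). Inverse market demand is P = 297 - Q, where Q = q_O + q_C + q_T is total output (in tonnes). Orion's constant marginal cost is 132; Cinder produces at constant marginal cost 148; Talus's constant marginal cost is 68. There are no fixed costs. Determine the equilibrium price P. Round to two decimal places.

161.25

Orion's profit: π_O = (297 - Q)q_O - (132q_O). Setting ∂π_O/∂q_O = 0: 165 - 2q_O - (q_C + q_T) = 0.
Cinder's first-order condition: 149 - 2q_C - (q_O + q_T) = 0.
Talus's first-order condition: 229 - 2q_T - (q_O + q_C) = 0.
Adding the 3 first-order conditions: 543 − 4Q = 0, so Q = 543/4.
Back-substituting: q_O = (165 − 543/4) = 117/4, q_C = (149 − 543/4) = 53/4, q_T = (229 − 543/4) = 373/4.
Total output Q = 543/4, so price P = 297 - 543/4 = 645/4.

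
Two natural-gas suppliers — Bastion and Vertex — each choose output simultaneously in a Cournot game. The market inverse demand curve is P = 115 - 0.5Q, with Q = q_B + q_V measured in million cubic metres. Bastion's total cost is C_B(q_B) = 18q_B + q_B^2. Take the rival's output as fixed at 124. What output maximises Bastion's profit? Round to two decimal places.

With the rival's output fixed at 124, Bastion's profit is π_B = (115 - (1/2)·124 - (1/2)q_B)q_B - (18q_B + q_B²) = (53 - (1/2)q_B)q_B - (18q_B + q_B²).
∂π_B/∂q_B = 35 - 3q_B = 0, so q_B = 35/3.

11.67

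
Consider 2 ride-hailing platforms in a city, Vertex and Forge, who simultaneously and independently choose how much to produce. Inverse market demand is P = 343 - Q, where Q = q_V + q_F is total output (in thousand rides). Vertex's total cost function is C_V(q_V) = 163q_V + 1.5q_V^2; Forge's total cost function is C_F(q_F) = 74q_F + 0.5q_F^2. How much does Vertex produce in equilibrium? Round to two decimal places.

19.36

Vertex's profit: π_V = (343 - Q)q_V - (163q_V + (3/2)q_V²). Setting ∂π_V/∂q_V = 0: 180 - 5q_V - (q_F) = 0.
Forge's profit: π_F = (343 - Q)q_F - (74q_F + (1/2)q_F²). Setting ∂π_F/∂q_F = 0: 269 - 3q_F - (q_V) = 0.
Best responses: q_V = (180 - q_F)/5, q_F = (269 - q_V)/3.
Substituting one into the other gives q_V = 271/14 and q_F = 1165/14.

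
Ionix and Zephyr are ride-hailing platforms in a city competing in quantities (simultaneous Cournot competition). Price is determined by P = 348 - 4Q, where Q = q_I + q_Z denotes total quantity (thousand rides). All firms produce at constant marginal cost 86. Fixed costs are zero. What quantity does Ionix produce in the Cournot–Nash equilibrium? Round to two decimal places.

A representative firm's profit is π_i = q_i(348 - 4Q) - 86q_i.
Setting ∂π_i/∂q_i = 0 with rivals' quantities fixed: 262 - 8q_i - 4q_j = 0.
With identical firms every q_j equals q_i, so q_j = q_i and 262 = 12q_i, giving q_i = 131/6.

21.83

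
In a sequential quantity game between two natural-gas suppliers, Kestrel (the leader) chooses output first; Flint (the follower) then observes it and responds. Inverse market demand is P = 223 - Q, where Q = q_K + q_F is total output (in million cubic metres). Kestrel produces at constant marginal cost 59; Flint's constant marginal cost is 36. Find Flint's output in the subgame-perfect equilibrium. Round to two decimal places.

Solve by backward induction. Given q_K, the follower Flint maximises π_F = (223 - q_K - q_F)q_F - 36q_F.
Follower FOC: 187 - q_K - 2q_F = 0, so q_F(q_K) = (187 - q_K)/2.
Kestrel substitutes q_F(q_K) into its own profit: π_K = q_K(223 - q_K - (187 - q_K)/2) - 59q_K = (259/2 - (1/2)q_K)q_K - 59q_K.
The leader's first-order condition 141/2 - q_K = 0 yields q_K = 141/2.
Then q_F = (187 - 141/2)/2 = 233/4.

58.25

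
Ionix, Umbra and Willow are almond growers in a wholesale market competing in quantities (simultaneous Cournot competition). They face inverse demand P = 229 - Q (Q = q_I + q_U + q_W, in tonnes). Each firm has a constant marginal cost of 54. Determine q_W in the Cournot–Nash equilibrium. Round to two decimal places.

43.75

A representative firm's profit is π_i = q_i(229 - Q) - 54q_i.
Setting ∂π_i/∂q_i = 0 with rivals' quantities fixed: 175 - 2q_i - Σ_{j≠i} q_j = 0.
With identical firms every q_j equals q_i, so Σ_{j≠i} q_j = 2q_i and 175 = 4q_i, giving q_i = 175/4.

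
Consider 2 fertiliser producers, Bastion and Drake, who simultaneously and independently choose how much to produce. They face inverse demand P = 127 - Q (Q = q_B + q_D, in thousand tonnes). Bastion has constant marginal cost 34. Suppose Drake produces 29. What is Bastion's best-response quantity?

With the rival's output fixed at 29, Bastion's profit is π_B = (127 - 29 - q_B)q_B - (34q_B) = (98 - q_B)q_B - (34q_B).
∂π_B/∂q_B = 64 - 2q_B = 0, so q_B = 32.

32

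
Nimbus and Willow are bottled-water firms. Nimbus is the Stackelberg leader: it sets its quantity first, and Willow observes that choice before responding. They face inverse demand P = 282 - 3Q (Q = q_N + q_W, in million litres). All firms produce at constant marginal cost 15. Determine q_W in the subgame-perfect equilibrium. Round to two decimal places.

Solve by backward induction. Given q_N, the follower Willow maximises π_W = (282 - 3q_N - 3q_W)q_W - 15q_W.
Setting the follower's marginal profit to zero, 267 - 3q_N - 6q_W = 0, i.e. q_W = (267 - 3q_N)/6.
Nimbus substitutes q_W(q_N) into its own profit: π_N = q_N(282 - 3q_N - (267 - 3q_N)/2) - 15q_N = (297/2 - (3/2)q_N)q_N - 15q_N.
Leader FOC: 267/2 - 3q_N = 0, so q_N = 89/2.
Then q_W = (267 - 3·(89/2))/6 = 89/4.

22.25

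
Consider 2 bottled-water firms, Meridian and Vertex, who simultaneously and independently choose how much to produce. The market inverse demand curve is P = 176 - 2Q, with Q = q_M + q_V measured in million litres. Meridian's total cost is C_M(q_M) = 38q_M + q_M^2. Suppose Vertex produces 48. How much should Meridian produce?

With the rival's output fixed at 48, Meridian's profit is π_M = (176 - 2·48 - 2q_M)q_M - (38q_M + q_M²) = (80 - 2q_M)q_M - (38q_M + q_M²).
∂π_M/∂q_M = 42 - 6q_M = 0, so q_M = 7.

7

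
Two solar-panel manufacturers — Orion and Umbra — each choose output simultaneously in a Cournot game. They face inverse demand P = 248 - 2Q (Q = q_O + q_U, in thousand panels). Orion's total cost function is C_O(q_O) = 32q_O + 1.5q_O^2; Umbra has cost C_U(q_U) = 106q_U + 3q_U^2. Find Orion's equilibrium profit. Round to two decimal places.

Orion's profit: π_O = (248 - 2Q)q_O - (32q_O + (3/2)q_O²). Setting ∂π_O/∂q_O = 0: 216 - 7q_O - 2(q_U) = 0.
Umbra's profit: π_U = (248 - 2Q)q_U - (106q_U + 3q_U²). Setting ∂π_U/∂q_U = 0: 142 - 10q_U - 2(q_O) = 0.
So q_O = (216 - 2q_U)/7 and q_U = (142 - 2q_O)/10.
Solving the pair: q_O = 938/33, q_U = 281/33.
Price P = 248 - 2·(1219/33) = 174.1212.
Orion's profit: 174.1212·(938/33) - 32·(938/33) - (3/2)(938/33)² = 2827.7815.

2827.78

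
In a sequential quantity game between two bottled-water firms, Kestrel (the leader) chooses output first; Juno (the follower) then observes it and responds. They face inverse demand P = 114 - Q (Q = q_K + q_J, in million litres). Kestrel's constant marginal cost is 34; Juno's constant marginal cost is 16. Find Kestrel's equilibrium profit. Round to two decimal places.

The follower Juno best-responds to any q_K: π_J = (114 - Q)q_J - 16q_J.
Follower FOC: 98 - q_K - 2q_J = 0, so q_J(q_K) = (98 - q_K)/2.
Kestrel substitutes q_J(q_K) into its own profit: π_K = q_K(114 - q_K - (98 - q_K)/2) - 34q_K = (65 - (1/2)q_K)q_K - 34q_K.
Maximising: ∂π_K/∂q_K = 31 - q_K = 0, giving q_K = 31.
Then q_J = (98 - 31)/2 = 67/2.
Price P = 114 - 129/2 = 99/2.
Kestrel's profit: (99/2 - 34)·31 = 961/2.

480.50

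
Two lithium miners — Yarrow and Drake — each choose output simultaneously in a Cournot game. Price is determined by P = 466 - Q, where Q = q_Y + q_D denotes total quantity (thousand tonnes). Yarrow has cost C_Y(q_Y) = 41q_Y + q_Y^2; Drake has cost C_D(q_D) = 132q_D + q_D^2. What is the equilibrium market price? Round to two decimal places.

Yarrow's profit: π_Y = (466 - Q)q_Y - (41q_Y + q_Y²). Setting ∂π_Y/∂q_Y = 0: 425 - 4q_Y - (q_D) = 0.
Drake's first-order condition: 334 - 4q_D - (q_Y) = 0.
So q_Y = (425 - q_D)/4 and q_D = (334 - q_Y)/4.
Substituting one into the other gives q_Y = 1366/15 and q_D = 911/15.
Total output Q = 759/5, so price P = 466 - 759/5 = 1571/5.

314.20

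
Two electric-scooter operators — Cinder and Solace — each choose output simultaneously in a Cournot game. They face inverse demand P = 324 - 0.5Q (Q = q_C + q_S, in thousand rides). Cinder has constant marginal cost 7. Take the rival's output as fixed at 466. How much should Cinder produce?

84

With the rival's output fixed at 466, Cinder's profit is π_C = (324 - (1/2)·466 - (1/2)q_C)q_C - (7q_C) = (91 - (1/2)q_C)q_C - (7q_C).
∂π_C/∂q_C = 84 - q_C = 0, so q_C = 84.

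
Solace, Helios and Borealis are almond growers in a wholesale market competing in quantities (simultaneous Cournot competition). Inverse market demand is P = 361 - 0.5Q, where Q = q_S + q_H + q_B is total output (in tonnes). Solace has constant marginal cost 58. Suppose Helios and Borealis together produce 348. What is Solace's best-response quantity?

With rivals' combined output fixed at 348, Solace's profit is π_S = (361 - (1/2)·348 - (1/2)q_S)q_S - (58q_S) = (187 - (1/2)q_S)q_S - (58q_S).
∂π_S/∂q_S = 129 - q_S = 0, so q_S = 129.

129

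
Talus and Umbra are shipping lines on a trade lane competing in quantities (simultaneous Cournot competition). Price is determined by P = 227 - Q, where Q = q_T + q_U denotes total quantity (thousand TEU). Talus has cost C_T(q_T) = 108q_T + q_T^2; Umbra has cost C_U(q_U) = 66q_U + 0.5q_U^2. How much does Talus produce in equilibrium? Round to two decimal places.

17.82

Talus's profit: π_T = (227 - Q)q_T - (108q_T + q_T²). Setting ∂π_T/∂q_T = 0: 119 - 4q_T - (q_U) = 0.
Umbra's profit: π_U = (227 - Q)q_U - (66q_U + (1/2)q_U²). Setting ∂π_U/∂q_U = 0: 161 - 3q_U - (q_T) = 0.
So q_T = (119 - q_U)/4 and q_U = (161 - q_T)/3.
Substituting one into the other gives q_T = 196/11 and q_U = 525/11.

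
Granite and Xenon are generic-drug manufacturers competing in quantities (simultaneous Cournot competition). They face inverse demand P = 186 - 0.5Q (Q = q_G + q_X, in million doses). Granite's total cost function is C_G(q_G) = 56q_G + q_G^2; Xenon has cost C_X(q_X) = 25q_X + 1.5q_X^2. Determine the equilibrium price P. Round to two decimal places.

Granite's profit: π_G = (186 - 0.5Q)q_G - (56q_G + q_G²). Setting ∂π_G/∂q_G = 0: 130 - 3q_G - (1/2)(q_X) = 0.
Xenon's profit: π_X = (186 - 0.5Q)q_X - (25q_X + (3/2)q_X²). Setting ∂π_X/∂q_X = 0: 161 - 4q_X - (1/2)(q_G) = 0.
Rearranging gives the reaction functions q_G = (130 - (1/2)q_X)/3 and q_X = (161 - (1/2)q_G)/4.
Substituting one into the other gives q_G = 1758/47 and q_X = 1672/47.
Total output Q = 72.9787, so price P = 186 - (1/2)·72.9787 = 149.5106.

149.51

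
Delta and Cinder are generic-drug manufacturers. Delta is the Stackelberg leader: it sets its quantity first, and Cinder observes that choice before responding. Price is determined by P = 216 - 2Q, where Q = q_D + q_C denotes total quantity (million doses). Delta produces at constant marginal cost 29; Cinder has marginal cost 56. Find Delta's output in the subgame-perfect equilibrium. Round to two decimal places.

Solve by backward induction. Given q_D, the follower Cinder maximises π_C = (216 - 2q_D - 2q_C)q_C - 56q_C.
∂π_C/∂q_C = 160 - 2q_D - 4q_C = 0 gives the reaction function q_C = (160 - 2q_D)/4.
The leader anticipates this reaction. Substituting into P = 216 - 2Q gives P = 136 - q_D, so π_D = (136 - q_D)q_D - 29q_D.
The leader's first-order condition 107 - 2q_D = 0 yields q_D = 107/2.
Then q_C = (160 - 2·(107/2))/4 = 53/4.

53.50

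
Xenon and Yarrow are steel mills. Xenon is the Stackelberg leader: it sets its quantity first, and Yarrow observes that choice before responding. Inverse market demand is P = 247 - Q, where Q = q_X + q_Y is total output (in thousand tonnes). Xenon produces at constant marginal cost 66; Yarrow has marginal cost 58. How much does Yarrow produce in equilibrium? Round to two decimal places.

51.25

Solve by backward induction. Given q_X, the follower Yarrow maximises π_Y = (247 - q_X - q_Y)q_Y - 58q_Y.
Setting the follower's marginal profit to zero, 189 - q_X - 2q_Y = 0, i.e. q_Y = (189 - q_X)/2.
Xenon substitutes q_Y(q_X) into its own profit: π_X = q_X(247 - q_X - (189 - q_X)/2) - 66q_X = (305/2 - (1/2)q_X)q_X - 66q_X.
The leader's first-order condition 173/2 - q_X = 0 yields q_X = 173/2.
Then q_Y = (189 - 173/2)/2 = 205/4.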